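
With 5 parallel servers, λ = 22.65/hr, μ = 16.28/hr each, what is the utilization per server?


ρ = λ/(cμ) = 22.65/(5·16.28) = 22.65/81.40 = 0.2783

Final: 0.2783


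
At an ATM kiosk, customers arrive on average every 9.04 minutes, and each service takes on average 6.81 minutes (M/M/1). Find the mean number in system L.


λ = 60/9.04 = 6.6372 /hr
μ = 60/6.81 = 8.8106 /hr
ρ = λ/μ = 6.6372/8.8106 = 0.7533
L = ρ/(1−ρ) = 0.7533/0.2467 = 3.0538

Final: 3.0538


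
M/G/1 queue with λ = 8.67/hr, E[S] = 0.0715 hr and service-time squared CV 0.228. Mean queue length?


ρ = λ·E[S] = 8.67·0.0715 = 0.6199
Lq = ρ²(1+C_s²)/(2(1−ρ)) = 0.3843·(1+0.228)/(2·0.3801)
= 0.3843·1.2280/0.7602 = 0.62076

Final: 0.62076


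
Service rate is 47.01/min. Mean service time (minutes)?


Mean service time = 1/μ = 1/47.01 minute = 0.02127 minute
In minutes: 0.02127 × 1 = 0.02127 min

Final: 0.02127 min


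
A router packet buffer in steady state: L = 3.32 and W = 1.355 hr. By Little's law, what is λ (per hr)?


λ = L/W = 3.32/1.355 = 2.4502 /hr

Final: 2.4502 /hr


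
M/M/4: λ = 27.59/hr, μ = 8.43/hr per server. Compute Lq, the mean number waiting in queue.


a = λ/μ = 3.2728; ρ = a/4 = 0.8182
P₀ = 0.023941
Lq = P₀·a^c·ρ / (c!·(1−ρ)²) = 0.023941·114.73515·0.8182/(24·0.03305)
= 2.83369

Final: 2.83369


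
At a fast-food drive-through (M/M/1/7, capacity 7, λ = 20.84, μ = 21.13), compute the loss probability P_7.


ρ = λ/μ = 20.84/21.13 = 0.9863
P_K = (1−ρ)ρ^K/(1−ρ^(K+1)) = (0.01372·0.907794)/(1 − 0.895335)
= 0.012459/0.104665 = 0.119038

Final: 0.119038


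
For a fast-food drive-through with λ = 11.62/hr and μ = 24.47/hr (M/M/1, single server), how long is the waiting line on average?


ρ = 11.62/24.47 = 0.4749
Lq = ρ²/(1−ρ) = 0.2255/0.5251 = 0.4294

Final: 0.4294


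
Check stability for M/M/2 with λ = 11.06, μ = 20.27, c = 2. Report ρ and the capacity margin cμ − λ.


Total capacity cμ = 2·20.27 = 40.54/hr
ρ = λ/(cμ) = 11.06/40.54 = 0.2728
Stable ⇔ ρ < 1: YES
Spare capacity = cμ − λ = 40.54 − 11.06 = 29.48/hr

Final: ρ = 0.2728; stable; margin = 29.48/hr


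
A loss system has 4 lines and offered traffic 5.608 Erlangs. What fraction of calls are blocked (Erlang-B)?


B(c,a) = (a^c/c!) / Σ_{k=0}^{c} a^k/k!
a^4/4! = 41.211724
Σ terms (k=0..4): 1.00000 + 5.60800 + 15.72483 + 29.39495 + 41.21172 = 92.939508
B = 41.211724/92.939508 = 0.443425

Final: 0.443425


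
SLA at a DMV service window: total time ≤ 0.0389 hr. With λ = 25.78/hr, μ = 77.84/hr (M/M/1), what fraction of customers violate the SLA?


W ~ Exponential(μ−λ) for M/M/1.
μ − λ = 77.84 − 25.78 = 52.0600
P(W > t) = e^{−(μ−λ)t} = e^{−2.0251} = 0.131976

Final: 0.131976


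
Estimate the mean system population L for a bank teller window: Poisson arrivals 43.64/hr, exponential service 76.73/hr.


ρ = λ/μ = 43.64/76.73 = 0.5687
L = ρ/(1−ρ) = 0.5687/(1 − 0.5687) = 0.5687/0.4313 = 1.3188

Final: 1.3188


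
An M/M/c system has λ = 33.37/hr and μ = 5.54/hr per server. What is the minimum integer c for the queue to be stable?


Stability requires cμ > λ ⇔ c > λ/μ.
λ/μ = 33.37/5.54 = 6.0235
Minimum integer c = ⌊6.0235⌋ + 1 = 7
Check: 7·5.54 = 38.78 > 33.37, while 6·5.54 = 33.24 ≤ 33.37

Final: 7 servers


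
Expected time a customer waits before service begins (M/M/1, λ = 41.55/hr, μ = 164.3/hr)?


ρ = 41.55/164.3 = 0.2529
Wq = ρ/(μ−λ) = 0.2529/(164.3 − 41.55) = 0.2529/122.75 = 0.002060 hr

Final: 0.002060 hr


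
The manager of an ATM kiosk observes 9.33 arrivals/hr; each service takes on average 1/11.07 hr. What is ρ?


ρ = λ/μ = 9.33/11.07 = 0.8428

Final: 0.8428


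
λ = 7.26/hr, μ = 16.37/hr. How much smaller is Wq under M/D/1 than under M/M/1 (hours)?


ρ = 7.26/16.37 = 0.4435
Wq(M/M/1) = ρ/(μ−λ) = 0.4435/9.11 = 0.04868 hr
Wq(M/D/1) = ρ/(2(μ−λ)) = 0.02434 hr
Savings = 0.04868 − 0.02434 = 0.02434 hr

Final: 0.02434 hr


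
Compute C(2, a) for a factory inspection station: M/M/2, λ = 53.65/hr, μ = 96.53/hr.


a = λ/μ = 0.5558; ρ = a/2 = 0.2779
P₀ = 0.565076 (from M/M/c formula)
C(c,a) = [a^c/(c!(1−ρ))]·P₀ = [0.30890/(2·0.7221)]·0.565076
= 0.21389·0.565076 = 0.120862

Final: 0.120862


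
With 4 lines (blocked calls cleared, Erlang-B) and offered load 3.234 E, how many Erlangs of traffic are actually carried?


B(4,3.234) = 0.231847 (Erlang-B)
Carried load = a(1 − B) = 3.234·(1 − 0.231847) = 3.234·0.768153 = 2.4842 E

Final: 2.4842 Erlangs


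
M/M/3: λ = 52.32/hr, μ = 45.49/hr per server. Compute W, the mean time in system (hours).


a = 1.1501; ρ = 0.3834; P₀ = 0.310290
Lq = P₀·a^c·ρ/(c!(1−ρ)²) = 0.07934
Wq = Lq/λ = 0.07934/52.32 = 0.001516 hr
W = Wq + 1/μ = 0.001516 + 0.02198 = 0.02350 hr

Final: 0.02350 hr


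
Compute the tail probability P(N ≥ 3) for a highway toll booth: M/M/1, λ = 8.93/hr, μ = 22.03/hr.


ρ = 8.93/22.03 = 0.4054
P(N ≥ n) = ρ^n = 0.4054^3 = 0.066606

Final: 0.066606


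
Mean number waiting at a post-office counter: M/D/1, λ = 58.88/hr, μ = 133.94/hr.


ρ = 58.88/133.94 = 0.4396
M/D/1: Lq = ρ²/(2(1−ρ)) = 0.1932/(2·0.5604) = 0.17242

Final: 0.17242


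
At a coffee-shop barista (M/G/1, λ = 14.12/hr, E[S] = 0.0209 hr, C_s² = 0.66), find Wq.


ρ = λ·E[S] = 14.12·0.0209 = 0.2951
E[S²] = E[S]²(1+C_s²) = 0.0209²·(1+0.66) = 0.0007251
Wq = λ·E[S²]/(2(1−ρ)) = 14.12·0.0007251/(2·0.7049) = 0.007262 hr

Final: 0.007262 hr


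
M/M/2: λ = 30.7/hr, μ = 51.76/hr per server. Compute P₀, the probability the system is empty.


a = λ/μ = 30.7/51.76 = 0.5931; ρ = a/c = 0.2966
Σ_{k=0}^{1} a^k/k! (terms k=0..1) = 1.00000 + 0.59312 = 1.59312
Tail: a^2/(2!(1−ρ)) = 0.35179/(2·0.7034) = 0.25005
P₀ = 1/(1.59312 + 0.25005) = 1/1.84317 = 0.542542

Final: 0.542542


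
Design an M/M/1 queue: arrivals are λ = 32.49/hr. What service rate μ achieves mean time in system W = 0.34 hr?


W = 1/(μ−λ) ⇒ μ − λ = 1/W = 1/0.34 = 2.9412
μ = λ + 1/W = 32.49 + 2.9412 = 35.4312 per hr

Final: 35.4312 /hr


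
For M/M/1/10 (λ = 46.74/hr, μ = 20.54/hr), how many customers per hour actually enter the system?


ρ = 2.2756; P_K = (1−ρ)ρ^10/(1−ρ^11) = 0.560614
λ_eff = λ(1 − P_K) = 46.74·(1 − 0.560614) = 46.74·0.439386 = 20.5369 /hr

Final: 20.5369 /hr


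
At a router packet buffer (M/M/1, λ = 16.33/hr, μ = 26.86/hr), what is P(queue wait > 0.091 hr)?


ρ = 16.33/26.86 = 0.6080
P(Wq > t) = ρ·e^{−(μ−λ)t} = 0.6080·e^{−0.9582}
= 0.6080·0.383571 = 0.233199

Final: 0.233199


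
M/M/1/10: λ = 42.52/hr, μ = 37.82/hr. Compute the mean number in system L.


ρ = 42.52/37.82 = 1.1243
L = ρ[1 − (K+1)ρ^K + Kρ^(K+1)] / [(1−ρ)(1−ρ^(K+1))]
Numerator: 1.1243·(1 − 11·3.226393 + 10·3.627347) = 2.004734
Denominator: (-0.1243)·(-2.627347) = 0.326508
L = 2.004734/0.326508 = 6.1399

Final: 6.1399


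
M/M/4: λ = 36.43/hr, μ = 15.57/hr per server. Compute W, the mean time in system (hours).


a = 2.3398; ρ = 0.5849; P₀ = 0.089124
Lq = P₀·a^c·ρ/(c!(1−ρ)²) = 0.37788
Wq = Lq/λ = 0.37788/36.43 = 0.01037 hr
W = Wq + 1/μ = 0.01037 + 0.06423 = 0.07460 hr

Final: 0.07460 hr


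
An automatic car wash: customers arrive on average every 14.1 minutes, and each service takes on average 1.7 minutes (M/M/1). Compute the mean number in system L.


λ = 60/14.1 = 4.2553 /hr
μ = 60/1.7 = 35.2941 /hr
ρ = λ/μ = 4.2553/35.2941 = 0.1206
L = ρ/(1−ρ) = 0.1206/0.8794 = 0.1371

Final: 0.1371


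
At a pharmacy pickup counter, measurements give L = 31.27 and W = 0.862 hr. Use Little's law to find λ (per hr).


λ = L/W = 31.27/0.862 = 36.2761 /hr

Final: 36.2761 /hr


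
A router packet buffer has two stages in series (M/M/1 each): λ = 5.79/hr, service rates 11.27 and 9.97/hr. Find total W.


Each node sees arrival rate λ = 5.79/hr (tandem ⇒ throughput preserved).
W₁ = 1/(μ₁−λ) = 1/(11.27−5.79) = 0.18248 hr
W₂ = 1/(μ₂−λ) = 1/(9.97−5.79) = 0.23923 hr
W_total = W₁ + W₂ = 0.18248 + 0.23923 = 0.42172 hr

Final: 0.42172 hr


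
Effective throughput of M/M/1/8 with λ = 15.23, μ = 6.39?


ρ = 2.3834; P_K = (1−ρ)ρ^8/(1−ρ^9) = 0.580667
λ_eff = λ(1 − P_K) = 15.23·(1 − 0.580667) = 15.23·0.419333 = 6.3864 /hr

Final: 6.3864 /hr


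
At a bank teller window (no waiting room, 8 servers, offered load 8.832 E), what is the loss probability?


B(c,a) = (a^c/c!) / Σ_{k=0}^{c} a^k/k!
a^8/8! = 918.231019
Σ terms (k=0..8): 1.00000 + 8.83200 + 39.00211 + 114.82222 + 253.52746 + 447.83090 + 659.20708 + 831.73100 + 918.23102 = 3274.183785
B = 918.231019/3274.183785 = 0.280446

Final: 0.280446


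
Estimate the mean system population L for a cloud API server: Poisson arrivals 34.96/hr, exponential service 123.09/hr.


ρ = λ/μ = 34.96/123.09 = 0.2840
L = ρ/(1−ρ) = 0.2840/(1 − 0.2840) = 0.2840/0.7160 = 0.3967

Final: 0.3967


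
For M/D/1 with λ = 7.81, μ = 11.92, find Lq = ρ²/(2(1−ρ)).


ρ = 7.81/11.92 = 0.6552
M/D/1: Lq = ρ²/(2(1−ρ)) = 0.4293/(2·0.3448) = 0.62252

Final: 0.62252


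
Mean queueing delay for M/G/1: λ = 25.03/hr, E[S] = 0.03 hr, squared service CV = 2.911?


ρ = λ·E[S] = 25.03·0.03 = 0.7509
E[S²] = E[S]²(1+C_s²) = 0.03²·(1+2.911) = 0.003520
Wq = λ·E[S²]/(2(1−ρ)) = 25.03·0.003520/(2·0.2491) = 0.17684 hr

Final: 0.17684 hr


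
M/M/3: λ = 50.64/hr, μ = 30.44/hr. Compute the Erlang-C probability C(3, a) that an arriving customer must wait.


a = λ/μ = 1.6636; ρ = a/3 = 0.5545
P₀ = 0.173311 (from M/M/c formula)
C(c,a) = [a^c/(c!(1−ρ))]·P₀ = [4.60413/(6·0.4455)]·0.173311
= 1.72259·0.173311 = 0.298543

Final: 0.298543


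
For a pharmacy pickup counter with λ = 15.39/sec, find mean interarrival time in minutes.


Mean interarrival time = 1/λ = 1/15.39 second = 0.06498 second
In minutes: 0.06498 × 0.0166667 = 0.001083 min

Final: 0.001083 min


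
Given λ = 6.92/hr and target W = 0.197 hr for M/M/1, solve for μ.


W = 1/(μ−λ) ⇒ μ − λ = 1/W = 1/0.197 = 5.0761
μ = λ + 1/W = 6.92 + 5.0761 = 11.9961 per hr

Final: 11.9961 /hr


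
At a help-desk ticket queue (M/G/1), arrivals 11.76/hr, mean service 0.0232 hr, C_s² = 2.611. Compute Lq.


ρ = λ·E[S] = 11.76·0.0232 = 0.2728
Lq = ρ²(1+C_s²)/(2(1−ρ)) = 0.07444·(1+2.611)/(2·0.7272)
= 0.07444·3.6110/1.4543 = 0.18482

Final: 0.18482


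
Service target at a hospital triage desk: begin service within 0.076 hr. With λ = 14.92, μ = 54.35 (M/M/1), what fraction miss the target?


ρ = 14.92/54.35 = 0.2745
P(Wq > t) = ρ·e^{−(μ−λ)t} = 0.2745·e^{−2.9967}
= 0.2745·0.049953 = 0.013713

Final: 0.013713


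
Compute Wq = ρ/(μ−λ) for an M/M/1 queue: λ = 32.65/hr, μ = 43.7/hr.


ρ = 32.65/43.7 = 0.7471
Wq = ρ/(μ−λ) = 0.7471/(43.7 − 32.65) = 0.7471/11.05 = 0.06761 hr

Final: 0.06761 hr


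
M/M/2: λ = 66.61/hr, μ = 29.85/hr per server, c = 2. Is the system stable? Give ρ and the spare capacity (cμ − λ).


Total capacity cμ = 2·29.85 = 59.70/hr
ρ = λ/(cμ) = 66.61/59.70 = 1.1157
Stable ⇔ ρ < 1: NO
Spare capacity = cμ − λ = 59.70 − 66.61 = -6.91/hr

Final: ρ = 1.1157; unstable; margin = -6.91/hr


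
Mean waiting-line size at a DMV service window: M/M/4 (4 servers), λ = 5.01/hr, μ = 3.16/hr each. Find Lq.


a = λ/μ = 1.5854; ρ = a/4 = 0.3964
P₀ = 0.202323
Lq = P₀·a^c·ρ / (c!·(1−ρ)²) = 0.202323·6.31833·0.3964/(24·0.36438)
= 0.05794

Final: 0.05794


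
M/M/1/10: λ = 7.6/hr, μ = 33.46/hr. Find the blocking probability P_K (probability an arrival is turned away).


ρ = λ/μ = 7.6/33.46 = 0.2271
P_K = (1−ρ)ρ^K/(1−ρ^(K+1)) = (0.7729·0.0000003655)/(1 − 0.00000008302)
= 0.0000002825/1.000000 = 0.0000002825

Final: 0.0000002825


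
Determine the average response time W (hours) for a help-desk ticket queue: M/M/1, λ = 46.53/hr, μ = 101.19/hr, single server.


W = 1/(μ−λ) = 1/(101.19 − 46.53) = 1/54.66 = 0.01829 hr

Final: 0.01829 hr


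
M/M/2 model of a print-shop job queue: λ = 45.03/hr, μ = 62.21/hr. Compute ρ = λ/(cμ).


ρ = λ/(cμ) = 45.03/(2·62.21) = 45.03/124.42 = 0.3619

Final: 0.3619


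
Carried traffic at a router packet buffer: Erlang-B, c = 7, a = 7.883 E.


B(7,7.883) = 0.301520 (Erlang-B)
Carried load = a(1 − B) = 7.883·(1 − 0.301520) = 7.883·0.698480 = 5.5061 E

Final: 5.5061 Erlangs


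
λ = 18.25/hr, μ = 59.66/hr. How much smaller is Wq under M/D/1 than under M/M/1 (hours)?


ρ = 18.25/59.66 = 0.3059
Wq(M/M/1) = ρ/(μ−λ) = 0.3059/41.41 = 0.007387 hr
Wq(M/D/1) = ρ/(2(μ−λ)) = 0.003694 hr
Savings = 0.007387 − 0.003694 = 0.003694 hr

Final: 0.003694 hr


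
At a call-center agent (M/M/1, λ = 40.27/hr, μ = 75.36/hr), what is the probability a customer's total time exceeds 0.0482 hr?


W ~ Exponential(μ−λ) for M/M/1.
μ − λ = 75.36 − 40.27 = 35.0900
P(W > t) = e^{−(μ−λ)t} = e^{−1.6913} = 0.184273

Final: 0.184273


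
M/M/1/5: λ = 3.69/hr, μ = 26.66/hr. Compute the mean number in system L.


ρ = 3.69/26.66 = 0.1384
L = ρ[1 − (K+1)ρ^K + Kρ^(K+1)] / [(1−ρ)(1−ρ^(K+1))]
Numerator: 0.1384·(1 − 6·0.00005080 + 5·0.000007031) = 0.138372
Denominator: (0.8616)·(0.999993) = 0.861584
L = 0.138372/0.861584 = 0.1606

Final: 0.1606


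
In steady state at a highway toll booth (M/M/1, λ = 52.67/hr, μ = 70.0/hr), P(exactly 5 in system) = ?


ρ = 52.67/70.0 = 0.7524
P_n = (1−ρ)·ρ^n = (1 − 0.7524)·0.7524^5 = 0.2476·0.241172 = 0.059707

Final: 0.059707


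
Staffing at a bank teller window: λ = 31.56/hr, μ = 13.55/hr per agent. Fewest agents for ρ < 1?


Stability requires cμ > λ ⇔ c > λ/μ.
λ/μ = 31.56/13.55 = 2.3292
Minimum integer c = ⌊2.3292⌋ + 1 = 3
Check: 3·13.55 = 40.65 > 31.56, while 2·13.55 = 27.10 ≤ 31.56

Final: 3 servers


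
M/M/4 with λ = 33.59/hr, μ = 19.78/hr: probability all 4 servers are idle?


a = λ/μ = 33.59/19.78 = 1.6982; ρ = a/c = 0.4245
Σ_{k=0}^{3} a^k/k! (terms k=0..3) = 1.00000 + 1.69818 + 1.44191 + 0.81621 = 4.95629
Tail: a^4/(4!(1−ρ)) = 8.31639/(24·0.5755) = 0.60216
P₀ = 1/(4.95629 + 0.60216) = 1/5.55845 = 0.179906

Final: 0.179906


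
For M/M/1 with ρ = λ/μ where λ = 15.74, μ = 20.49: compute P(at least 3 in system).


ρ = 15.74/20.49 = 0.7682
P(N ≥ n) = ρ^n = 0.7682^3 = 0.453303

Final: 0.453303


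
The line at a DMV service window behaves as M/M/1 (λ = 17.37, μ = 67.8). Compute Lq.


ρ = 17.37/67.8 = 0.2562
Lq = ρ²/(1−ρ) = 0.06564/0.7438 = 0.08824

Final: 0.08824


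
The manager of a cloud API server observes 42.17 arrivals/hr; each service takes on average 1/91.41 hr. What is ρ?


ρ = λ/μ = 42.17/91.41 = 0.4613

Final: 0.4613


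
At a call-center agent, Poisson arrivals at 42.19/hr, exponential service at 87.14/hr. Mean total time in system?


W = 1/(μ−λ) = 1/(87.14 − 42.19) = 1/44.95 = 0.02225 hr

Final: 0.02225 hr


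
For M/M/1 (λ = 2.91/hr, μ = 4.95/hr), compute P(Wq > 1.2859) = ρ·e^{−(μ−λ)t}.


ρ = 2.91/4.95 = 0.5879
P(Wq > t) = ρ·e^{−(μ−λ)t} = 0.5879·e^{−2.6232}
= 0.5879·0.072568 = 0.042661

Final: 0.042661


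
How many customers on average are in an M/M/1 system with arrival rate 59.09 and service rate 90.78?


ρ = λ/μ = 59.09/90.78 = 0.6509
L = ρ/(1−ρ) = 0.6509/(1 − 0.6509) = 0.6509/0.3491 = 1.8646

Final: 1.8646


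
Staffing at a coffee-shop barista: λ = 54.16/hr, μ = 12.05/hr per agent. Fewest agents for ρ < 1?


Stability requires cμ > λ ⇔ c > λ/μ.
λ/μ = 54.16/12.05 = 4.4946
Minimum integer c = ⌊4.4946⌋ + 1 = 5
Check: 5·12.05 = 60.25 > 54.16, while 4·12.05 = 48.20 ≤ 54.16

Final: 5 servers


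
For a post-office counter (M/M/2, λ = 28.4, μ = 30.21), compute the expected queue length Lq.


a = λ/μ = 0.9401; ρ = a/2 = 0.4700
P₀ = 0.360504
Lq = P₀·a^c·ρ / (c!·(1−ρ)²) = 0.360504·0.88376·0.4700/(2·0.28085)
= 0.26661

Final: 0.26661


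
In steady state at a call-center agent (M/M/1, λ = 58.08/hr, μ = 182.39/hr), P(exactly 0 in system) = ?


ρ = 58.08/182.39 = 0.3184
P_n = (1−ρ)·ρ^n = (1 − 0.3184)·0.3184^0 = 0.6816·1.000000 = 0.681561

Final: 0.681561


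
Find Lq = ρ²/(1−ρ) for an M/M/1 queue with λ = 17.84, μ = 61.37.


ρ = 17.84/61.37 = 0.2907
Lq = ρ²/(1−ρ) = 0.08450/0.7093 = 0.1191

Final: 0.1191


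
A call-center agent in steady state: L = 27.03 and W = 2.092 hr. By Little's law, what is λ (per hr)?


λ = L/W = 27.03/2.092 = 12.9207 /hr

Final: 12.9207 /hr


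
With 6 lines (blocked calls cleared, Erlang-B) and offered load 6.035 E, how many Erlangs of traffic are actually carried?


B(6,6.035) = 0.267374 (Erlang-B)
Carried load = a(1 − B) = 6.035·(1 − 0.267374) = 6.035·0.732626 = 4.4214 E

Final: 4.4214 Erlangs


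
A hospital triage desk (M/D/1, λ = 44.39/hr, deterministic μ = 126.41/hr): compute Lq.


ρ = 44.39/126.41 = 0.3512
M/D/1: Lq = ρ²/(2(1−ρ)) = 0.1233/(2·0.6488) = 0.09503

Final: 0.09503


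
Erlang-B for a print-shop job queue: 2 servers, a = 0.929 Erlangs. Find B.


B(c,a) = (a^c/c!) / Σ_{k=0}^{c} a^k/k!
a^2/2! = 0.431521
Σ terms (k=0..2): 1.00000 + 0.92900 + 0.43152 = 2.360521
B = 0.431521/2.360521 = 0.182807

Final: 0.182807


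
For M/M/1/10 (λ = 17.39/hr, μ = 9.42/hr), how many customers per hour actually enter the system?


ρ = 1.8461; P_K = (1−ρ)ρ^10/(1−ρ^11) = 0.458850
λ_eff = λ(1 − P_K) = 17.39·(1 − 0.458850) = 17.39·0.541150 = 9.4106 /hr

Final: 9.4106 /hr


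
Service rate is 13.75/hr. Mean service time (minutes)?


Mean service time = 1/μ = 1/13.75 hour = 0.07273 hour
In minutes: 0.07273 × 60 = 4.3636 min

Final: 4.3636 min


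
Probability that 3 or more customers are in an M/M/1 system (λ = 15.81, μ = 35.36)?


ρ = 15.81/35.36 = 0.4471
P(N ≥ n) = ρ^n = 0.4471^3 = 0.089384

Final: 0.089384


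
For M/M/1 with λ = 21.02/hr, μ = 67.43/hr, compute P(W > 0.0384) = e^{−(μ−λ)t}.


W ~ Exponential(μ−λ) for M/M/1.
μ − λ = 67.43 − 21.02 = 46.4100
P(W > t) = e^{−(μ−λ)t} = e^{−1.7821} = 0.168277

Final: 0.168277


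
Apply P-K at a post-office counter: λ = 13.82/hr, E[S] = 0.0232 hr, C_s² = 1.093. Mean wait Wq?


ρ = λ·E[S] = 13.82·0.0232 = 0.3206
E[S²] = E[S]²(1+C_s²) = 0.0232²·(1+1.093) = 0.001127
Wq = λ·E[S²]/(2(1−ρ)) = 13.82·0.001127/(2·0.6794) = 0.01146 hr

Final: 0.01146 hr


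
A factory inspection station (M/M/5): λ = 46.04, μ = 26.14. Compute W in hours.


a = 1.7613; ρ = 0.3523; P₀ = 0.171175
Lq = P₀·a^c·ρ/(c!(1−ρ)²) = 0.02030
Wq = Lq/λ = 0.02030/46.04 = 0.0004409 hr
W = Wq + 1/μ = 0.0004409 + 0.03826 = 0.03870 hr

Final: 0.03870 hr


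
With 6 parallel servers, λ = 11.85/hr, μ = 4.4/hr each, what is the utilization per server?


ρ = λ/(cμ) = 11.85/(6·4.4) = 11.85/26.40 = 0.4489

Final: 0.4489


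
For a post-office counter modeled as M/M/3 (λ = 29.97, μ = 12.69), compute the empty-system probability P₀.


a = λ/μ = 29.97/12.69 = 2.3617; ρ = a/c = 0.7872
Σ_{k=0}^{2} a^k/k! (terms k=0..2) = 1.00000 + 2.36170 + 2.78882 = 6.15052
Tail: a^3/(3!(1−ρ)) = 13.17272/(6·0.2128) = 10.31863
P₀ = 1/(6.15052 + 10.31863) = 1/16.46915 = 0.060720

Final: 0.060720


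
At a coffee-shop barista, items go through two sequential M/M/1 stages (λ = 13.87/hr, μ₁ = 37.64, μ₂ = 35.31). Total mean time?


Each node sees arrival rate λ = 13.87/hr (tandem ⇒ throughput preserved).
W₁ = 1/(μ₁−λ) = 1/(37.64−13.87) = 0.04207 hr
W₂ = 1/(μ₂−λ) = 1/(35.31−13.87) = 0.04664 hr
W_total = W₁ + W₂ = 0.04207 + 0.04664 = 0.08871 hr

Final: 0.08871 hr


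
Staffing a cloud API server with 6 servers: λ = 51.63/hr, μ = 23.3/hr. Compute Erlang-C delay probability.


a = λ/μ = 2.2159; ρ = a/6 = 0.3693
P₀ = 0.108758 (from M/M/c formula)
C(c,a) = [a^c/(c!(1−ρ))]·P₀ = [118.37970/(720·0.6307)]·0.108758
= 0.26069·0.108758 = 0.028352

Final: 0.028352


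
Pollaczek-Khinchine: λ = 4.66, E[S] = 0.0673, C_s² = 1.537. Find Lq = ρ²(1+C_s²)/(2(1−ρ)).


ρ = λ·E[S] = 4.66·0.0673 = 0.3136
Lq = ρ²(1+C_s²)/(2(1−ρ)) = 0.09836·(1+1.537)/(2·0.6864)
= 0.09836·2.5370/1.3728 = 0.18177

Final: 0.18177


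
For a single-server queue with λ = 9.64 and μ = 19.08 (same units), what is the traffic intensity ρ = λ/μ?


ρ = λ/μ = 9.64/19.08 = 0.5052

Final: 0.5052


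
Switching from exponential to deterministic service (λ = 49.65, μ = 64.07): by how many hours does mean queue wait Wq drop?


ρ = 49.65/64.07 = 0.7749
Wq(M/M/1) = ρ/(μ−λ) = 0.7749/14.42 = 0.05374 hr
Wq(M/D/1) = ρ/(2(μ−λ)) = 0.02687 hr
Savings = 0.05374 − 0.02687 = 0.02687 hr

Final: 0.02687 hr


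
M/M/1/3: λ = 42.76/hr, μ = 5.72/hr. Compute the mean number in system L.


ρ = 42.76/5.72 = 7.4755
L = ρ[1 − (K+1)ρ^K + Kρ^(K+1)] / [(1−ρ)(1−ρ^(K+1))]
Numerator: 7.4755·(1 − 4·417.758219 + 3·3122.961793) = 57552.960307
Denominator: (-6.4755)·(-3121.961793) = 20216.340001
L = 57552.960307/20216.340001 = 2.8469

Final: 2.8469


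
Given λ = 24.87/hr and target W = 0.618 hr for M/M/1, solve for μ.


W = 1/(μ−λ) ⇒ μ − λ = 1/W = 1/0.618 = 1.6181
μ = λ + 1/W = 24.87 + 1.6181 = 26.4881 per hr

Final: 26.4881 /hr


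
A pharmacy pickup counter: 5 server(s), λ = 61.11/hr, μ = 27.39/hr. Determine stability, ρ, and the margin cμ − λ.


Total capacity cμ = 5·27.39 = 136.95/hr
ρ = λ/(cμ) = 61.11/136.95 = 0.4462
Stable ⇔ ρ < 1: YES
Spare capacity = cμ − λ = 136.95 − 61.11 = 75.84/hr

Final: ρ = 0.4462; stable; margin = 75.84/hr


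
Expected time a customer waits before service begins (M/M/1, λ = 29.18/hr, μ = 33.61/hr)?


ρ = 29.18/33.61 = 0.8682
Wq = ρ/(μ−λ) = 0.8682/(33.61 − 29.18) = 0.8682/4.43 = 0.1960 hr

Final: 0.1960 hr


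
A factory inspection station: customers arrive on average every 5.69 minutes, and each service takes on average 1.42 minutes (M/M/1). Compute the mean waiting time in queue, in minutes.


λ = 60/5.69 = 10.5448 /hr
μ = 60/1.42 = 42.2535 /hr
ρ = λ/μ = 10.5448/42.2535 = 0.2496
Wq = ρ/(μ−λ) = 0.2496/(42.2535−10.5448) = 0.007870 hr
In minutes: 0.007870·60 = 0.4722 min

Final: 0.4722 min


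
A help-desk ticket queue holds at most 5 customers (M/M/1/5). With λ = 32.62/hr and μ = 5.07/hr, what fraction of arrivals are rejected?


ρ = λ/μ = 32.62/5.07 = 6.4339
P_K = (1−ρ)ρ^K/(1−ρ^(K+1)) = (-5.4339·11025.035254)/(1 − 70934.250490)
= -59909.215236/-70933.250490 = 0.844586

Final: 0.844586


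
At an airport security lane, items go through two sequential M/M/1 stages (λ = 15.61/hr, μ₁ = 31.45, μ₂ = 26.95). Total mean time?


Each node sees arrival rate λ = 15.61/hr (tandem ⇒ throughput preserved).
W₁ = 1/(μ₁−λ) = 1/(31.45−15.61) = 0.06313 hr
W₂ = 1/(μ₂−λ) = 1/(26.95−15.61) = 0.08818 hr
W_total = W₁ + W₂ = 0.06313 + 0.08818 = 0.15131 hr

Final: 0.15131 hr


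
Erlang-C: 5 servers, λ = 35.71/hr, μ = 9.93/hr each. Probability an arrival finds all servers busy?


a = λ/μ = 3.5962; ρ = a/5 = 0.7192
P₀ = 0.022918 (from M/M/c formula)
C(c,a) = [a^c/(c!(1−ρ))]·P₀ = [601.45482/(120·0.2808)]·0.022918
= 17.85164·0.022918 = 0.409123

Final: 0.409123


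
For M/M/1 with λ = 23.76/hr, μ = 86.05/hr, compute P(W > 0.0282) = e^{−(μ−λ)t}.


W ~ Exponential(μ−λ) for M/M/1.
μ − λ = 86.05 − 23.76 = 62.2900
P(W > t) = e^{−(μ−λ)t} = e^{−1.7566} = 0.172635

Final: 0.172635


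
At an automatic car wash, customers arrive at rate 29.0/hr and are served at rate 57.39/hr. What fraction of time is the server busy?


ρ = λ/μ = 29.0/57.39 = 0.5053

Final: 0.5053


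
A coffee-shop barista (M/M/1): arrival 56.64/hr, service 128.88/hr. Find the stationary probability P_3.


ρ = 56.64/128.88 = 0.4395
P_n = (1−ρ)·ρ^n = (1 − 0.4395)·0.4395^3 = 0.5605·0.084882 = 0.047578

Final: 0.047578


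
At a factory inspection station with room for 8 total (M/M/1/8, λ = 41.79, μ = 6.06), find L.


ρ = 41.79/6.06 = 6.8960
L = ρ[1 − (K+1)ρ^K + Kρ^(K+1)] / [(1−ρ)(1−ρ^(K+1))]
Numerator: 6.8960·(1 − 9·5114438.678278 + 8·35269371.677431) = 1628327532.954045
Denominator: (-5.8960)·(-35269370.677431) = 207949606.320890
L = 1628327532.954045/207949606.320890 = 7.8304

Final: 7.8304


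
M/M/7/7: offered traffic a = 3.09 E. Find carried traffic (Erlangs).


B(7,3.09) = 0.024627 (Erlang-B)
Carried load = a(1 − B) = 3.09·(1 − 0.024627) = 3.09·0.975373 = 3.0139 E

Final: 3.0139 Erlangs


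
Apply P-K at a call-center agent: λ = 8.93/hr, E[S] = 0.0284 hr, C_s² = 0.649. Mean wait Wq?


ρ = λ·E[S] = 8.93·0.0284 = 0.2536
E[S²] = E[S]²(1+C_s²) = 0.0284²·(1+0.649) = 0.001330
Wq = λ·E[S²]/(2(1−ρ)) = 8.93·0.001330/(2·0.7464) = 0.007956 hr

Final: 0.007956 hr


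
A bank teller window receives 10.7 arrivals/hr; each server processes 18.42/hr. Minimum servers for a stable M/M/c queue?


Stability requires cμ > λ ⇔ c > λ/μ.
λ/μ = 10.7/18.42 = 0.5809
Minimum integer c = ⌊0.5809⌋ + 1 = 1
Check: 1·18.42 = 18.42 > 10.7, while 0·18.42 = 0.00 ≤ 10.7

Final: 1 servers


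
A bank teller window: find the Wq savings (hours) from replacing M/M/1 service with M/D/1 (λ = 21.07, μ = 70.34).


ρ = 21.07/70.34 = 0.2995
Wq(M/M/1) = ρ/(μ−λ) = 0.2995/49.27 = 0.006080 hr
Wq(M/D/1) = ρ/(2(μ−λ)) = 0.003040 hr
Savings = 0.006080 − 0.003040 = 0.003040 hr

Final: 0.003040 hr


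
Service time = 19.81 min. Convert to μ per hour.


μ = 1/(service time) in consistent units.
1 hour = 60 min, so μ = 60/19.81 = 3.0288 per hour

Final: 3.0288 /hr


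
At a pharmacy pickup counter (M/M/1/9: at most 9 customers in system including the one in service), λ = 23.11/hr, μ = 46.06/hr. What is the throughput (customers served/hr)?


ρ = 0.5017; P_K = (1−ρ)ρ^9/(1−ρ^10) = 0.001005
λ_eff = λ(1 − P_K) = 23.11·(1 − 0.001005) = 23.11·0.998995 = 23.0868 /hr

Final: 23.0868 /hr


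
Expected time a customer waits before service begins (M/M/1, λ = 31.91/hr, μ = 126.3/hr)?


ρ = 31.91/126.3 = 0.2527
Wq = ρ/(μ−λ) = 0.2527/(126.3 − 31.91) = 0.2527/94.39 = 0.002677 hr

Final: 0.002677 hr


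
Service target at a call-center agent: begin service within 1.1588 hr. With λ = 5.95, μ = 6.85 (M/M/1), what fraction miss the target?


ρ = 5.95/6.85 = 0.8686
P(Wq > t) = ρ·e^{−(μ−λ)t} = 0.8686·e^{−1.0429}
= 0.8686·0.352424 = 0.306120

Final: 0.306120


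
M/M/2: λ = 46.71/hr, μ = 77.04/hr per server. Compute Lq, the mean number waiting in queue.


a = λ/μ = 0.6063; ρ = a/2 = 0.3032
P₀ = 0.534738
Lq = P₀·a^c·ρ / (c!·(1−ρ)²) = 0.534738·0.36761·0.3032/(2·0.48559)
= 0.06136

Final: 0.06136


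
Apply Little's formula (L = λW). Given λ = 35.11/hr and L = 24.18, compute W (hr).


W = L/λ = 24.18/35.11 = 0.6887 hr

Final: 0.6887 hr


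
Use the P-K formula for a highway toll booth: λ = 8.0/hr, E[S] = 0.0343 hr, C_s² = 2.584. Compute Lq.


ρ = λ·E[S] = 8.0·0.0343 = 0.2744
Lq = ρ²(1+C_s²)/(2(1−ρ)) = 0.07530·(1+2.584)/(2·0.7256)
= 0.07530·3.5840/1.4512 = 0.18596

Final: 0.18596


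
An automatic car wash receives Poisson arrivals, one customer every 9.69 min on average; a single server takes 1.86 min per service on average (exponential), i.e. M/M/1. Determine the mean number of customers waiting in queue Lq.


λ = 60/9.69 = 6.1920 /hr
μ = 60/1.86 = 32.2581 /hr
ρ = λ/μ = 6.1920/32.2581 = 0.1920
Lq = ρ²/(1−ρ) = 0.03684/0.8080 = 0.04560

Final: 0.04560


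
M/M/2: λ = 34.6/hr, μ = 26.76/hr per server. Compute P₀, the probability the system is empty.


a = λ/μ = 34.6/26.76 = 1.2930; ρ = a/c = 0.6465
Σ_{k=0}^{1} a^k/k! (terms k=0..1) = 1.00000 + 1.29297 = 2.29297
Tail: a^2/(2!(1−ρ)) = 1.67178/(2·0.3535) = 2.36453
P₀ = 1/(2.29297 + 2.36453) = 1/4.65751 = 0.214707

Final: 0.214707


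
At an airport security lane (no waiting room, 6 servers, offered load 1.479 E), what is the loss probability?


B(c,a) = (a^c/c!) / Σ_{k=0}^{c} a^k/k!
a^6/6! = 0.014537
Σ terms (k=0..6): 1.00000 + 1.47900 + 1.09372 + 0.53920 + 0.19937 + 0.05897 + 0.01454 = 4.384806
B = 0.014537/4.384806 = 0.003315

Final: 0.003315


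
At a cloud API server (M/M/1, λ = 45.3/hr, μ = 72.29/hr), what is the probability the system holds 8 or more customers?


ρ = 45.3/72.29 = 0.6266
P(N ≥ n) = ρ^n = 0.6266^8 = 0.023777

Final: 0.023777


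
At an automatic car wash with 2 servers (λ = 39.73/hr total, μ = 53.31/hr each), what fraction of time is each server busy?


ρ = λ/(cμ) = 39.73/(2·53.31) = 39.73/106.62 = 0.3726

Final: 0.3726


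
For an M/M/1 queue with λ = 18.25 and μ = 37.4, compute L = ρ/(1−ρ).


ρ = λ/μ = 18.25/37.4 = 0.4880
L = ρ/(1−ρ) = 0.4880/(1 − 0.4880) = 0.4880/0.5120 = 0.9530

Final: 0.9530


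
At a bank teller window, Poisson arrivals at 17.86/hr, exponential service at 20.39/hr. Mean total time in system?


W = 1/(μ−λ) = 1/(20.39 − 17.86) = 1/2.53 = 0.3953 hr

Final: 0.3953 hr


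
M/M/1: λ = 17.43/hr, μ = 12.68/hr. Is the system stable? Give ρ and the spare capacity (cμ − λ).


Total capacity cμ = 1·12.68 = 12.68/hr
ρ = λ/(cμ) = 17.43/12.68 = 1.3746
Stable ⇔ ρ < 1: NO
Spare capacity = cμ − λ = 12.68 − 17.43 = -4.75/hr

Final: ρ = 1.3746; unstable; margin = -4.75/hr


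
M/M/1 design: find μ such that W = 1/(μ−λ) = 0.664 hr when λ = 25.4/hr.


W = 1/(μ−λ) ⇒ μ − λ = 1/W = 1/0.664 = 1.5060
μ = λ + 1/W = 25.4 + 1.5060 = 26.9060 per hr

Final: 26.9060 /hr


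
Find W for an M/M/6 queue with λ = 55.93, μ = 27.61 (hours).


a = 2.0257; ρ = 0.3376; P₀ = 0.131689
Lq = P₀·a^c·ρ/(c!(1−ρ)²) = 0.009725
Wq = Lq/λ = 0.009725/55.93 = 0.0001739 hr
W = Wq + 1/μ = 0.0001739 + 0.03622 = 0.03639 hr

Final: 0.03639 hr


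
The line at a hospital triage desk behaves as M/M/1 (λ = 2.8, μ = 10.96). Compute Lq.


ρ = 2.8/10.96 = 0.2555
Lq = ρ²/(1−ρ) = 0.06527/0.7445 = 0.08766

Final: 0.08766


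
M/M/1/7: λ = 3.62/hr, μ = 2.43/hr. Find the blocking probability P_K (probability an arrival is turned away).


ρ = λ/μ = 3.62/2.43 = 1.4897
P_K = (1−ρ)ρ^K/(1−ρ^(K+1)) = (-0.4897·16.282312)/(1 − 24.255955)
= -7.973643/-23.255955 = 0.342865

Final: 0.342865


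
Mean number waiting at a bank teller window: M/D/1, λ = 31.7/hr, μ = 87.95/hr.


ρ = 31.7/87.95 = 0.3604
M/D/1: Lq = ρ²/(2(1−ρ)) = 0.1299/(2·0.6396) = 0.10156

Final: 0.10156


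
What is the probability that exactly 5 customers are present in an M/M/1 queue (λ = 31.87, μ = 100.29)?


ρ = 31.87/100.29 = 0.3178
P_n = (1−ρ)·ρ^n = (1 − 0.3178)·0.3178^5 = 0.6822·0.003241 = 0.002211

Final: 0.002211


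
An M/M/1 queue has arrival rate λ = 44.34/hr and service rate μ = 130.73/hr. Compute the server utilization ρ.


ρ = λ/μ = 44.34/130.73 = 0.3392

Final: 0.3392


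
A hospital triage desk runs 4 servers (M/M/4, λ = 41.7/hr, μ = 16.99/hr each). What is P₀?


a = λ/μ = 41.7/16.99 = 2.4544; ρ = a/c = 0.6136
Σ_{k=0}^{3} a^k/k! (terms k=0..3) = 1.00000 + 2.45438 + 3.01200 + 2.46420 = 8.93059
Tail: a^4/(4!(1−ρ)) = 36.28864/(24·0.3864) = 3.91307
P₀ = 1/(8.93059 + 3.91307) = 1/12.84367 = 0.077859

Final: 0.077859


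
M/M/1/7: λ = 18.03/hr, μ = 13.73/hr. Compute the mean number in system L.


ρ = 18.03/13.73 = 1.3132
L = ρ[1 − (K+1)ρ^K + Kρ^(K+1)] / [(1−ρ)(1−ρ^(K+1))]
Numerator: 1.3132·(1 − 8·6.734050 + 7·8.843039) = 11.856558
Denominator: (-0.3132)·(-7.843039) = 2.456305
L = 11.856558/2.456305 = 4.8270

Final: 4.8270


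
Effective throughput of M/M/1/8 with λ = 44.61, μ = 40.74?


ρ = 1.0950; P_K = (1−ρ)ρ^8/(1−ρ^9) = 0.155434
λ_eff = λ(1 − P_K) = 44.61·(1 − 0.155434) = 44.61·0.844566 = 37.6761 /hr

Final: 37.6761 /hr


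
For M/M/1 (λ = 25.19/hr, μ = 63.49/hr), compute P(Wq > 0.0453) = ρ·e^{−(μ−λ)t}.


ρ = 25.19/63.49 = 0.3968
P(Wq > t) = ρ·e^{−(μ−λ)t} = 0.3968·e^{−1.7350}
= 0.3968·0.176402 = 0.069988

Final: 0.069988


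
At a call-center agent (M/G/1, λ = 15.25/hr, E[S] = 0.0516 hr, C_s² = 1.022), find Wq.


ρ = λ·E[S] = 15.25·0.0516 = 0.7869
E[S²] = E[S]²(1+C_s²) = 0.0516²·(1+1.022) = 0.005384
Wq = λ·E[S²]/(2(1−ρ)) = 15.25·0.005384/(2·0.2131) = 0.19264 hr

Final: 0.19264 hr


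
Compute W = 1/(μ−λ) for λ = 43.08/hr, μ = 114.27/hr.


W = 1/(μ−λ) = 1/(114.27 − 43.08) = 1/71.19 = 0.01405 hr

Final: 0.01405 hr


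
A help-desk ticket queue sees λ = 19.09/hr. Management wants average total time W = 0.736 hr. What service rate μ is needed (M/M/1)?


W = 1/(μ−λ) ⇒ μ − λ = 1/W = 1/0.736 = 1.3587
μ = λ + 1/W = 19.09 + 1.3587 = 20.4487 per hr

Final: 20.4487 /hr


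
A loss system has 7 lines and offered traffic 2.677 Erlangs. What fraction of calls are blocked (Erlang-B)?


B(c,a) = (a^c/c!) / Σ_{k=0}^{c} a^k/k!
a^7/7! = 0.195483
Σ terms (k=0..7): 1.00000 + 2.67700 + 3.58316 + 3.19738 + 2.13984 + 1.14567 + 0.51116 + 0.19548 = 14.449703
B = 0.195483/14.449703 = 0.013528

Final: 0.013528


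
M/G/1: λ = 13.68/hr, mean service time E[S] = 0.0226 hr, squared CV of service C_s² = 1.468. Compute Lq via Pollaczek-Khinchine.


ρ = λ·E[S] = 13.68·0.0226 = 0.3092
Lq = ρ²(1+C_s²)/(2(1−ρ)) = 0.09558·(1+1.468)/(2·0.6908)
= 0.09558·2.4680/1.3817 = 0.17074

Final: 0.17074


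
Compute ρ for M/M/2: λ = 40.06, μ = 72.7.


ρ = λ/(cμ) = 40.06/(2·72.7) = 40.06/145.40 = 0.2755

Final: 0.2755


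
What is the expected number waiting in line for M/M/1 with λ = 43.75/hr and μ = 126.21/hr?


ρ = 43.75/126.21 = 0.3466
Lq = ρ²/(1−ρ) = 0.1202/0.6534 = 0.1839

Final: 0.1839


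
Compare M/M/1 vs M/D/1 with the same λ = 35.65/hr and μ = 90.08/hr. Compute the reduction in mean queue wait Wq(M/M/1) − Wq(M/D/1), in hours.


ρ = 35.65/90.08 = 0.3958
Wq(M/M/1) = ρ/(μ−λ) = 0.3958/54.43 = 0.007271 hr
Wq(M/D/1) = ρ/(2(μ−λ)) = 0.003635 hr
Savings = 0.007271 − 0.003635 = 0.003635 hr

Final: 0.003635 hr


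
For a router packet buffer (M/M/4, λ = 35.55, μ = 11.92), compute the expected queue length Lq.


a = λ/μ = 2.9824; ρ = a/4 = 0.7456
P₀ = 0.038747
Lq = P₀·a^c·ρ / (c!·(1−ρ)²) = 0.038747·79.11401·0.7456/(24·0.06472)
= 1.47142

Final: 1.47142


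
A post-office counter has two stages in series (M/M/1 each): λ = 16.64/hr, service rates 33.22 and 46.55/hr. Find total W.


Each node sees arrival rate λ = 16.64/hr (tandem ⇒ throughput preserved).
W₁ = 1/(μ₁−λ) = 1/(33.22−16.64) = 0.06031 hr
W₂ = 1/(μ₂−λ) = 1/(46.55−16.64) = 0.03343 hr
W_total = W₁ + W₂ = 0.06031 + 0.03343 = 0.09375 hr

Final: 0.09375 hr


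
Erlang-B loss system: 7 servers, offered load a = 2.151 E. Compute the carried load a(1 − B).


B(7,2.151) = 0.004928 (Erlang-B)
Carried load = a(1 − B) = 2.151·(1 − 0.004928) = 2.151·0.995072 = 2.1404 E

Final: 2.1404 Erlangs


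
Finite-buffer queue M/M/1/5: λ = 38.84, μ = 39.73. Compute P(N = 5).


ρ = λ/μ = 38.84/39.73 = 0.9776
P_K = (1−ρ)ρ^K/(1−ρ^(K+1)) = (0.02240·0.892901)/(1 − 0.872899)
= 0.020002/0.127101 = 0.157371

Final: 0.157371


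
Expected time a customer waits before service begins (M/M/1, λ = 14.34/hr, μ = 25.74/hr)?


ρ = 14.34/25.74 = 0.5571
Wq = ρ/(μ−λ) = 0.5571/(25.74 − 14.34) = 0.5571/11.40 = 0.04887 hr

Final: 0.04887 hr


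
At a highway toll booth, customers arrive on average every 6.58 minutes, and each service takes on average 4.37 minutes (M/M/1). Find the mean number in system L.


λ = 60/6.58 = 9.1185 /hr
μ = 60/4.37 = 13.7300 /hr
ρ = λ/μ = 9.1185/13.7300 = 0.6641
L = ρ/(1−ρ) = 0.6641/0.3359 = 1.9774

Final: 1.9774


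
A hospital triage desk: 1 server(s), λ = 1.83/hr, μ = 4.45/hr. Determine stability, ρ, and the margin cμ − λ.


Total capacity cμ = 1·4.45 = 4.45/hr
ρ = λ/(cμ) = 1.83/4.45 = 0.4112
Stable ⇔ ρ < 1: YES
Spare capacity = cμ − λ = 4.45 − 1.83 = 2.62/hr

Final: ρ = 0.4112; stable; margin = 2.62/hr


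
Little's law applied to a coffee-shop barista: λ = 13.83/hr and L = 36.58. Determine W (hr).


W = L/λ = 36.58/13.83 = 2.6450 hr

Final: 2.6450 hr


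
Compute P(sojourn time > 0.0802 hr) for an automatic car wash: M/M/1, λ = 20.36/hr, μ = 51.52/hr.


W ~ Exponential(μ−λ) for M/M/1.
μ − λ = 51.52 − 20.36 = 31.1600
P(W > t) = e^{−(μ−λ)t} = e^{−2.4990} = 0.082164

Final: 0.082164


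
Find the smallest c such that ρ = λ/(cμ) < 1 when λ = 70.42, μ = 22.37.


Stability requires cμ > λ ⇔ c > λ/μ.
λ/μ = 70.42/22.37 = 3.1480
Minimum integer c = ⌊3.1480⌋ + 1 = 4
Check: 4·22.37 = 89.48 > 70.42, while 3·22.37 = 67.11 ≤ 70.42

Final: 4 servers


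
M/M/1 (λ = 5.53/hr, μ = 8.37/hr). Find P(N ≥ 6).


ρ = 5.53/8.37 = 0.6607
P(N ≥ n) = ρ^n = 0.6607^6 = 0.083176

Final: 0.083176


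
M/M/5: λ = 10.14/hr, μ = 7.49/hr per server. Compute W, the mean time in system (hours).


a = 1.3538; ρ = 0.2708; P₀ = 0.258020
Lq = P₀·a^c·ρ/(c!(1−ρ)²) = 0.004979
Wq = Lq/λ = 0.004979/10.14 = 0.0004910 hr
W = Wq + 1/μ = 0.0004910 + 0.13351 = 0.13400 hr

Final: 0.13400 hr


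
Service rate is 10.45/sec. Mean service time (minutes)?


Mean service time = 1/μ = 1/10.45 second = 0.09569 second
In minutes: 0.09569 × 0.0166667 = 0.001595 min

Final: 0.001595 min


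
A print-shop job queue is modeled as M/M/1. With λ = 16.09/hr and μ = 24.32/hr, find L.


ρ = λ/μ = 16.09/24.32 = 0.6616
L = ρ/(1−ρ) = 0.6616/(1 − 0.6616) = 0.6616/0.3384 = 1.9550

Final: 1.9550


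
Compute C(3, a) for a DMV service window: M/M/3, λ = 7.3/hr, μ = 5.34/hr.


a = λ/μ = 1.3670; ρ = a/3 = 0.4557
P₀ = 0.244877 (from M/M/c formula)
C(c,a) = [a^c/(c!(1−ρ))]·P₀ = [2.55473/(6·0.5443)]·0.244877
= 0.78224·0.244877 = 0.191552

Final: 0.191552


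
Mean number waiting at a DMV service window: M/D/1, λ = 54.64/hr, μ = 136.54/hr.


ρ = 54.64/136.54 = 0.4002
M/D/1: Lq = ρ²/(2(1−ρ)) = 0.1601/(2·0.5998) = 0.13349

Final: 0.13349


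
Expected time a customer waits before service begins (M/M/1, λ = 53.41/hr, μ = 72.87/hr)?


ρ = 53.41/72.87 = 0.7329
Wq = ρ/(μ−λ) = 0.7329/(72.87 − 53.41) = 0.7329/19.46 = 0.03766 hr

Final: 0.03766 hr


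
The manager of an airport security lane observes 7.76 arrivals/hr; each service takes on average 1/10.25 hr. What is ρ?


ρ = λ/μ = 7.76/10.25 = 0.7571

Final: 0.7571


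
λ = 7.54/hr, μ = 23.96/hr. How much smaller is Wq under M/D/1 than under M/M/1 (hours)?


ρ = 7.54/23.96 = 0.3147
Wq(M/M/1) = ρ/(μ−λ) = 0.3147/16.42 = 0.01917 hr
Wq(M/D/1) = ρ/(2(μ−λ)) = 0.009583 hr
Savings = 0.01917 − 0.009583 = 0.009583 hr

Final: 0.009583 hr


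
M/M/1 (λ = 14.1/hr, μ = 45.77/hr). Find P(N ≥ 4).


ρ = 14.1/45.77 = 0.3081
P(N ≥ n) = ρ^n = 0.3081^4 = 0.009006

Final: 0.009006


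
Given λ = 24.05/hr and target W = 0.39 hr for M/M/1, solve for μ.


W = 1/(μ−λ) ⇒ μ − λ = 1/W = 1/0.39 = 2.5641
μ = λ + 1/W = 24.05 + 2.5641 = 26.6141 per hr

Final: 26.6141 /hr


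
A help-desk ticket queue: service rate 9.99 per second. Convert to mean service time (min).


Mean service time = 1/μ = 1/9.99 second = 0.10010 second
In minutes: 0.10010 × 0.0166667 = 0.001668 min

Final: 0.001668 min
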